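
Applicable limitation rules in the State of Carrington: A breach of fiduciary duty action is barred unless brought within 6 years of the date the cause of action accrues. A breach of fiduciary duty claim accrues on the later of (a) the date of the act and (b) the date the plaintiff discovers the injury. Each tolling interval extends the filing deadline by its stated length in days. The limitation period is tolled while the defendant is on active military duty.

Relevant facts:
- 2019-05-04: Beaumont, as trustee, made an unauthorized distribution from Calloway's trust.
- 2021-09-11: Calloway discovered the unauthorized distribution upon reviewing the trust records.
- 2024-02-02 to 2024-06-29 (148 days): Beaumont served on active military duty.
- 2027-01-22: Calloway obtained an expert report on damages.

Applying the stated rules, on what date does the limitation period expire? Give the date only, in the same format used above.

2028-02-06

Because discovery on 2021-09-11 post-dates the 2019-05-04 act, accrual under the later-of rule falls on 2021-09-11.
Adding the 6 years base period to 2021-09-11 gives a deadline of 2027-09-11, before any tolling.
The period was tolled for 148 days by the defendant's active military service (2024-02-02 to 2024-06-29), pushing the deadline to 2028-02-06.
The other events in the timeline have no effect on the limitation period under the stated rules.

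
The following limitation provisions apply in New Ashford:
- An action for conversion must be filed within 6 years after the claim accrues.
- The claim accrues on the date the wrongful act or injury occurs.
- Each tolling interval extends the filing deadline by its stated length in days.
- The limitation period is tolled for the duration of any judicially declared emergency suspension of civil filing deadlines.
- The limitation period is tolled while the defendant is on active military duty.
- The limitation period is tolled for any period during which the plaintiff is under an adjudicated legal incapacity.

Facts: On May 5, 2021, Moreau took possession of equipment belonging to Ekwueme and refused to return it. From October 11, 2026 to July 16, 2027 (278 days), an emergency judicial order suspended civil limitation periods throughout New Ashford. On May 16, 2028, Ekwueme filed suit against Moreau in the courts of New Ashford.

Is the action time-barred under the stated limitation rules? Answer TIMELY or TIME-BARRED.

The claim accrued on May 5, 2021, the date of the act.
Adding the 6 years base period to May 5, 2021 gives a deadline of May 5, 2027, before any tolling.
Because the emergency suspension of filing deadlines ran from October 11, 2026 to July 16, 2027, the deadline is extended by 278 days to February 7, 2028.
Ekwueme filed on May 16, 2028, after the February 7, 2028 deadline, so the action is time-barred.

TIME-BARRED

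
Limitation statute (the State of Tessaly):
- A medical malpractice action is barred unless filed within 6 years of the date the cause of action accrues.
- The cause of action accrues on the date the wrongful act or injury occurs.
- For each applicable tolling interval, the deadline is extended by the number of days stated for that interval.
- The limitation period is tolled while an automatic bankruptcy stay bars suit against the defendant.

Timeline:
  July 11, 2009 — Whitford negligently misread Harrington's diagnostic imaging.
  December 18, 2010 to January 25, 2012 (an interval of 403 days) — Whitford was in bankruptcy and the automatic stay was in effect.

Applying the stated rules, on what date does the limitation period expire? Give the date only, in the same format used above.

The claim accrued on July 11, 2009, when the wrongful act occurred.
6 years from July 11, 2009 is July 11, 2015.
The automatic bankruptcy stay from December 18, 2010 to January 25, 2012 tolled the period for 403 days, extending the deadline to August 17, 2016.

August 17, 2016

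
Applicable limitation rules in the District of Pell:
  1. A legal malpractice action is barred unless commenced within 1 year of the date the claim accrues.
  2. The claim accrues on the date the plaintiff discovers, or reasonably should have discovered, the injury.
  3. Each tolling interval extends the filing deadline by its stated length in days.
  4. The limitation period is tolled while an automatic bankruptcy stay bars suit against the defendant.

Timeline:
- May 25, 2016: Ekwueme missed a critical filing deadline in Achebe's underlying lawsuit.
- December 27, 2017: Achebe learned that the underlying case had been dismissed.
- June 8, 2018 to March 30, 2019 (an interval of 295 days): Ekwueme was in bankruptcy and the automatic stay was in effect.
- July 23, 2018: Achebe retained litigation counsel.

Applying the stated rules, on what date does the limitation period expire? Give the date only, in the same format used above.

Accrual is tied to discovery, so the period began on December 27, 2017 rather than on May 25, 2016 when the act occurred.
Adding the 1 year base period to December 27, 2017 gives a deadline of December 27, 2018, before any tolling.
The period was tolled for 295 days by the automatic bankruptcy stay (June 8, 2018 to March 30, 2019), pushing the deadline to October 18, 2019.
None of the other events listed affects the running of the period under the stated rules.

October 18, 2019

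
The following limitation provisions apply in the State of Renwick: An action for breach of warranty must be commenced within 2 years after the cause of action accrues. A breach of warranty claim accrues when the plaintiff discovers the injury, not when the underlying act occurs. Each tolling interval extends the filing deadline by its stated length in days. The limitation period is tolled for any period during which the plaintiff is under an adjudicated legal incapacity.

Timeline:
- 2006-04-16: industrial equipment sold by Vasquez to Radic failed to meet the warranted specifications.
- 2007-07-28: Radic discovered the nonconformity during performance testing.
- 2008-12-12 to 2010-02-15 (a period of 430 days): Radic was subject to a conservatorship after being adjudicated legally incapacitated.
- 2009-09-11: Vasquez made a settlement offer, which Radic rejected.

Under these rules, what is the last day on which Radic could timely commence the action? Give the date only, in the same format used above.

Accrual is tied to discovery, so the period began on 2007-07-28 rather than on 2006-04-16 when the act occurred.
The untolled deadline — 2 years after 2007-07-28 — is 2009-07-28.
The period was tolled for 430 days by the plaintiff's legal incapacity (2008-12-12 to 2010-02-15), pushing the deadline to 2010-10-01.
None of the other events listed affects the running of the period under the stated rules.

2010-10-01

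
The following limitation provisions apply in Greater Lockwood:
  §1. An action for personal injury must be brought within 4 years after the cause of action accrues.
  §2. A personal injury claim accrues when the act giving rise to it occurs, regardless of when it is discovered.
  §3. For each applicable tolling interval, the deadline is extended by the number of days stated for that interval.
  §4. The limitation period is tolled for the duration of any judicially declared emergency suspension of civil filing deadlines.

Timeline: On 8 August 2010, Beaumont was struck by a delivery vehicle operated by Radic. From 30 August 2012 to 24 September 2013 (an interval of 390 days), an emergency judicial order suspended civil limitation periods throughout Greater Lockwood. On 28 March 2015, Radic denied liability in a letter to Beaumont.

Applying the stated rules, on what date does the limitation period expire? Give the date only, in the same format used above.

The limitation period began to run on 8 August 2010.
The untolled deadline — 4 years after 8 August 2010 — is 8 August 2014.
The period was tolled for 390 days by the emergency suspension of filing deadlines (30 August 2012 to 24 September 2013), pushing the deadline to 2 September 2015.
The other events in the timeline have no effect on the limitation period under the stated rules.

2 September 2015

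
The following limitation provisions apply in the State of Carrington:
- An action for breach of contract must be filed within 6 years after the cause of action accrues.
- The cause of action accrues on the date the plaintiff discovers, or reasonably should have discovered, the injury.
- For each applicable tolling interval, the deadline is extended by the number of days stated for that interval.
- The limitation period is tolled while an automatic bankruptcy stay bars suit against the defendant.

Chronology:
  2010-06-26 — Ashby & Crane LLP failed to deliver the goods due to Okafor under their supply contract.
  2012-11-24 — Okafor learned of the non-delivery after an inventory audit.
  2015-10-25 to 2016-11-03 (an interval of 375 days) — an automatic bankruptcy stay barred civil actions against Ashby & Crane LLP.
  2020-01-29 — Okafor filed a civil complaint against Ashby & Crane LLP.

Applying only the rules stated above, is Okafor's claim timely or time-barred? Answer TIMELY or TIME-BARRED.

TIME-BARRED

The claim did not accrue until Okafor discovered the injury on 2012-11-24; the 2010-06-26 act date does not start the clock under the stated rule.
6 years from 2012-11-24 is 2018-11-24.
Because the automatic bankruptcy stay ran from 2015-10-25 to 2016-11-03, the deadline is extended by 375 days to 2019-12-04.
Filing on 2020-01-29 missed the 2019-12-04 deadline — the action is time-barred.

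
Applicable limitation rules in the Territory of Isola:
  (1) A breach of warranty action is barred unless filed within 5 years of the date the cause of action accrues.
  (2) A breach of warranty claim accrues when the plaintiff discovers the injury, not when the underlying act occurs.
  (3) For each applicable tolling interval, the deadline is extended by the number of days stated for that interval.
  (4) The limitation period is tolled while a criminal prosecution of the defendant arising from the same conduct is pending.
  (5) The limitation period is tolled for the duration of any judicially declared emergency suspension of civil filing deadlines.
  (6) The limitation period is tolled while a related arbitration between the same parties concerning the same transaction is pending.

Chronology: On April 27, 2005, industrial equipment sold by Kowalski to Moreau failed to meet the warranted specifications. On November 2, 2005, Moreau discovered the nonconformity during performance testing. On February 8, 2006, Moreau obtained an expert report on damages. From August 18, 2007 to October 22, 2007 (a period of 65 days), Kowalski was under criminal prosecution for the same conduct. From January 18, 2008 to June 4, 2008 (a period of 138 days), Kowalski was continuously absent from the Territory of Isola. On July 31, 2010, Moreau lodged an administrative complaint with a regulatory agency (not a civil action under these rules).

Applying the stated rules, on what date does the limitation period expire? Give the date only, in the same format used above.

January 6, 2011

The claim did not accrue until Moreau discovered the injury on November 2, 2005; the April 27, 2005 act date does not start the clock under the stated rule.
5 years from November 2, 2005 is November 2, 2010.
The pending criminal prosecution from August 18, 2007 to October 22, 2007 tolled the period for 65 days, extending the deadline to January 6, 2011.
No stated provision tolls the period for the defendant's absence, so the interval from January 18, 2008 to June 4, 2008 has no effect on the deadline.
The other events in the timeline have no effect on the limitation period under the stated rules.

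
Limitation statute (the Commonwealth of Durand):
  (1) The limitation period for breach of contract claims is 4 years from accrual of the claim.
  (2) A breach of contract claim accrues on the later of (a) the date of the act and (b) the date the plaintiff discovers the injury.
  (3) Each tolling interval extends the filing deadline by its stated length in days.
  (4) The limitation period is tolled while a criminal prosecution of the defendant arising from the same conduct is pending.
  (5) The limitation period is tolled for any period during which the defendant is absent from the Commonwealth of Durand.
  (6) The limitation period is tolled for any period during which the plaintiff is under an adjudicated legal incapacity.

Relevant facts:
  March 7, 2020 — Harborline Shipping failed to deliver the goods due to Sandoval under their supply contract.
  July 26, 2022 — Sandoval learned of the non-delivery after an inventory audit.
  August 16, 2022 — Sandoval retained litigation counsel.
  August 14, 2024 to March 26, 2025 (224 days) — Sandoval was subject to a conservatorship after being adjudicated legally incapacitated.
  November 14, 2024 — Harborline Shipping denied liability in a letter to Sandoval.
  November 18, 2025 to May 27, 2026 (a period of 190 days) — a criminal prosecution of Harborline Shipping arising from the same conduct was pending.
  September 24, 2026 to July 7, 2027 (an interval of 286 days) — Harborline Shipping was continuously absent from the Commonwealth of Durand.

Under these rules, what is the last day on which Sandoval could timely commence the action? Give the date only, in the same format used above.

June 25, 2028

Taking the later of the act (March 7, 2020) and discovery (July 26, 2022), the claim accrued on July 26, 2022.
Adding the 4 years base period to July 26, 2022 gives a deadline of July 26, 2026, before any tolling.
The plaintiff's legal incapacity from August 14, 2024 to March 26, 2025 tolled the period for 224 days, extending the deadline to March 7, 2027.
Because the pending criminal prosecution ran from November 18, 2025 to May 27, 2026, the deadline is extended by 190 days to September 13, 2027.
The defendant's absence from the jurisdiction from September 24, 2026 to July 7, 2027 tolled the period for 286 days, extending the deadline to June 25, 2028.
Nothing else in the chronology tolls or restarts the period.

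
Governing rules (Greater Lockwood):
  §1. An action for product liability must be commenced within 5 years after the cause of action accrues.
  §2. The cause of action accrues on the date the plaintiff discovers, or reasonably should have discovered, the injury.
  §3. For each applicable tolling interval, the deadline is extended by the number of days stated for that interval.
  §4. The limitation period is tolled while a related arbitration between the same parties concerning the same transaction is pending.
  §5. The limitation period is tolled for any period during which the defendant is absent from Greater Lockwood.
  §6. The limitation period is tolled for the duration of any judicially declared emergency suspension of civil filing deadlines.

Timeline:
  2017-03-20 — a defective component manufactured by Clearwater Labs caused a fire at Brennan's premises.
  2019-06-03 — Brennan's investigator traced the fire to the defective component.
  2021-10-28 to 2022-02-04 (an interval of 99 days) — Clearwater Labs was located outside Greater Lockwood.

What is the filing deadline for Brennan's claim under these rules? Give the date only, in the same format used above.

2024-09-10

The claim did not accrue until Brennan discovered the injury on 2019-06-03; the 2017-03-20 act date does not start the clock under the stated rule.
5 years from 2019-06-03 is 2024-06-03.
Because the defendant's absence from the jurisdiction ran from 2021-10-28 to 2022-02-04, the deadline is extended by 99 days to 2024-09-10.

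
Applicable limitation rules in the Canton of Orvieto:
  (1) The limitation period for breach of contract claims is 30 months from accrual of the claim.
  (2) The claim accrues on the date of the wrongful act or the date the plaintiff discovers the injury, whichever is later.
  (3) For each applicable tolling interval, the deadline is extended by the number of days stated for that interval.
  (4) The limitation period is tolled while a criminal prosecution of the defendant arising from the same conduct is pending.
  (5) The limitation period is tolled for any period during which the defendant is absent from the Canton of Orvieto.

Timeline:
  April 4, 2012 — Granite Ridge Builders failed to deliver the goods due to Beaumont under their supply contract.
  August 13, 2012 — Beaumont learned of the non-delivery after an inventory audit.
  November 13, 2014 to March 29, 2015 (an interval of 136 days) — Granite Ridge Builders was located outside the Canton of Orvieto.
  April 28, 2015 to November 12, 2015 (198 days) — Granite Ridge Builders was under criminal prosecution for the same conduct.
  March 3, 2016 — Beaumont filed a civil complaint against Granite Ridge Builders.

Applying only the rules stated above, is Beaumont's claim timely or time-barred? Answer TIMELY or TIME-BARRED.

TIME-BARRED

Taking the later of the act (April 4, 2012) and discovery (August 13, 2012), the claim accrued on August 13, 2012.
30 months from August 13, 2012 is February 13, 2015.
The defendant's absence from the jurisdiction from November 13, 2014 to March 29, 2015 tolled the period for 136 days, extending the deadline to June 29, 2015.
Because the pending criminal prosecution ran from April 28, 2015 to November 12, 2015, the deadline is extended by 198 days to January 13, 2016.
Beaumont filed on March 3, 2016, after the January 13, 2016 deadline, so the action is time-barred.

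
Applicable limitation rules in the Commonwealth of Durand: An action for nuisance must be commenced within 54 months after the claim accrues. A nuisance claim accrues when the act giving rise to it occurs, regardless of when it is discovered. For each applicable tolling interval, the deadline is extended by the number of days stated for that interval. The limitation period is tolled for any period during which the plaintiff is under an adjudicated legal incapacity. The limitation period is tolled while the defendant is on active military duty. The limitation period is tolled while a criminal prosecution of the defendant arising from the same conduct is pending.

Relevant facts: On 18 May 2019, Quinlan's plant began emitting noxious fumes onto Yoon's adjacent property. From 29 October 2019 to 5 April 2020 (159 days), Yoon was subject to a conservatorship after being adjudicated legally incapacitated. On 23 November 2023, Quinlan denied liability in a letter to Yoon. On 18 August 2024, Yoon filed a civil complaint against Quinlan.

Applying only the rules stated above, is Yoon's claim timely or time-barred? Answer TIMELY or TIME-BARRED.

The claim accrued on 18 May 2019, the date of the act.
54 months from 18 May 2019 is 18 November 2023.
Because the plaintiff's legal incapacity ran from 29 October 2019 to 5 April 2020, the deadline is extended by 159 days to 25 April 2024.
The other events in the timeline have no effect on the limitation period under the stated rules.
Filing on 18 August 2024 missed the 25 April 2024 deadline — the action is time-barred.

TIME-BARRED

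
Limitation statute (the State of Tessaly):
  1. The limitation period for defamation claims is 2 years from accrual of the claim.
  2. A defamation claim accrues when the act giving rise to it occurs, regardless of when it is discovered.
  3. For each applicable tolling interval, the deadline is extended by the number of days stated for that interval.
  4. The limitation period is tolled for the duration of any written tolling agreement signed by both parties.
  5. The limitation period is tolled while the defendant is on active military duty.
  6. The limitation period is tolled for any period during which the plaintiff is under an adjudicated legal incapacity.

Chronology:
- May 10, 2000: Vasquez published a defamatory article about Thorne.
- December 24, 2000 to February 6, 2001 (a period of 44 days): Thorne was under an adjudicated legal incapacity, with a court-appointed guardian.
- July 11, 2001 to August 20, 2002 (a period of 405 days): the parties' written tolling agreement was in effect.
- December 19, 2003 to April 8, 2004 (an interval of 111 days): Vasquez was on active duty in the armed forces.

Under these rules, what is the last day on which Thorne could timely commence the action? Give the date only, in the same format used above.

August 2, 2003

The claim accrued on May 10, 2000, the date of the act.
Adding the 2 years base period to May 10, 2000 gives a deadline of May 10, 2002, before any tolling.
Because the plaintiff's legal incapacity ran from December 24, 2000 to February 6, 2001, the deadline is extended by 44 days to June 23, 2002.
The period was tolled for 405 days by the written tolling agreement (July 11, 2001 to August 20, 2002), pushing the deadline to August 2, 2003.
By the time the defendant's active military service began on December 19, 2003, the limitation period had already expired on August 2, 2003; that interval cannot revive it.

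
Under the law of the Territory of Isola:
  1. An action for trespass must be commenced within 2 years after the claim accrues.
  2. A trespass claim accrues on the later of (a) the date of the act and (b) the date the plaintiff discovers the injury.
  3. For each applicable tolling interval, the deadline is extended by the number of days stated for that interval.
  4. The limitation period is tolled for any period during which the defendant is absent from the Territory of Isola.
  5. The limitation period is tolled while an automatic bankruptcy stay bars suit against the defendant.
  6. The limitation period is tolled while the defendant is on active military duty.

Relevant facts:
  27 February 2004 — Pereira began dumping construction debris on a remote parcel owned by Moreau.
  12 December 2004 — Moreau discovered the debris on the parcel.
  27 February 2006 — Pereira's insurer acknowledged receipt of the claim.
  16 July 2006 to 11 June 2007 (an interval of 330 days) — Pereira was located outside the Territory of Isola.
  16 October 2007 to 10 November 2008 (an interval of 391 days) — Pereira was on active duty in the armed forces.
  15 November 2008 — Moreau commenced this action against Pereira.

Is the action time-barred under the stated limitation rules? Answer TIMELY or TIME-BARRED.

Because discovery on 12 December 2004 post-dates the 27 February 2004 act, accrual under the later-of rule falls on 12 December 2004.
2 years from 12 December 2004 is 12 December 2006.
Because the defendant's absence from the jurisdiction ran from 16 July 2006 to 11 June 2007, the deadline is extended by 330 days to 7 November 2007.
The defendant's active military service from 16 October 2007 to 10 November 2008 tolled the period for 391 days, extending the deadline to 2 December 2008.
None of the other events listed affects the running of the period under the stated rules.
Filing on 15 November 2008 beat the 2 December 2008 deadline — the action is timely.

TIMELY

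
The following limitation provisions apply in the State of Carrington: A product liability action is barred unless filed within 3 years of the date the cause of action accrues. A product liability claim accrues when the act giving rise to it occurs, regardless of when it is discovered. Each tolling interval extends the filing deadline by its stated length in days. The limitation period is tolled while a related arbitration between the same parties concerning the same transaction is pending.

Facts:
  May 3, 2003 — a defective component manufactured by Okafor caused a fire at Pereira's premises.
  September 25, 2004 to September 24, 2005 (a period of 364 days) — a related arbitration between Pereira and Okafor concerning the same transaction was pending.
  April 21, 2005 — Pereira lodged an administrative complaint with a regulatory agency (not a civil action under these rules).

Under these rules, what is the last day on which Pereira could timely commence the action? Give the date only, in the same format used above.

May 2, 2007

The limitation period began to run on May 3, 2003.
Adding the 3 years base period to May 3, 2003 gives a deadline of May 3, 2006, before any tolling.
The pending related arbitration from September 25, 2004 to September 24, 2005 tolled the period for 364 days, extending the deadline to May 2, 2007.
Nothing else in the chronology tolls or restarts the period.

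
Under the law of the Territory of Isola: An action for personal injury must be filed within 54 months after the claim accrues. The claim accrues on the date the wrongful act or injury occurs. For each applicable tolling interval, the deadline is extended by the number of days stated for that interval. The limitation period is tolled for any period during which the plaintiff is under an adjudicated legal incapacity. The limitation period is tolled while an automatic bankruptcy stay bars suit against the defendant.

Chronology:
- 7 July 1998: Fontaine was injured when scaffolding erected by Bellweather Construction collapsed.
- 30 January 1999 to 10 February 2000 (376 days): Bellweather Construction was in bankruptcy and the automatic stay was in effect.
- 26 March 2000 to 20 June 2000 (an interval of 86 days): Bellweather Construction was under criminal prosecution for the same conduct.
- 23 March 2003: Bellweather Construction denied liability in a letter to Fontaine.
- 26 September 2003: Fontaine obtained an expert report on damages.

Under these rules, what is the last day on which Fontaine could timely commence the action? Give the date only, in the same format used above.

The limitation period began to run on 7 July 1998.
54 months from 7 July 1998 is 7 January 2003.
The period was tolled for 376 days by the automatic bankruptcy stay (30 January 1999 to 10 February 2000), pushing the deadline to 18 January 2004.
No stated provision tolls the period for a criminal prosecution, so the interval from 26 March 2000 to 20 June 2000 has no effect on the deadline.
Nothing else in the chronology tolls or restarts the period.

18 January 2004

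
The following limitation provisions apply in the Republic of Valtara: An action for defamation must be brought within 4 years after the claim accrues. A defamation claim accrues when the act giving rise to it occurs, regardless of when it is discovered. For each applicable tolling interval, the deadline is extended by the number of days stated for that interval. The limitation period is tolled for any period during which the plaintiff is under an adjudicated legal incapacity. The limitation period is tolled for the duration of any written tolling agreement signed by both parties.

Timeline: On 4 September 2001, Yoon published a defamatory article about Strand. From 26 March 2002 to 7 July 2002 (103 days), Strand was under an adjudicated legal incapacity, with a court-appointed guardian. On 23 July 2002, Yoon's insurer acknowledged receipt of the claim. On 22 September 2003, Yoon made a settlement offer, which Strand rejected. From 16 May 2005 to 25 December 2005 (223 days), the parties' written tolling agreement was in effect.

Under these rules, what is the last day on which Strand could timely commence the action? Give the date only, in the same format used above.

The limitation period began to run on 4 September 2001.
4 years from 4 September 2001 is 4 September 2005.
The plaintiff's legal incapacity from 26 March 2002 to 7 July 2002 tolled the period for 103 days, extending the deadline to 16 December 2005.
The period was tolled for 223 days by the written tolling agreement (16 May 2005 to 25 December 2005), pushing the deadline to 27 July 2006.
Nothing else in the chronology tolls or restarts the period.

27 July 2006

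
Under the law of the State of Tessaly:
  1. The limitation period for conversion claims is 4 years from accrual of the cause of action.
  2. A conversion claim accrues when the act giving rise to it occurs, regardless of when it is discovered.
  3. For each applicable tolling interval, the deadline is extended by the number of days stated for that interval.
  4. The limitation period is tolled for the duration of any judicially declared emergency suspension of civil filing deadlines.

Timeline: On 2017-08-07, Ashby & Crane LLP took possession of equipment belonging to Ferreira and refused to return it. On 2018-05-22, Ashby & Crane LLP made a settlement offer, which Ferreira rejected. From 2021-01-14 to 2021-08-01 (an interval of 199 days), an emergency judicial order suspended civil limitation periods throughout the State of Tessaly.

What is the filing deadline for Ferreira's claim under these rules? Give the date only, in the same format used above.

The cause of action accrued on 2017-08-07, the date of the act.
4 years from 2017-08-07 is 2021-08-07.
Because the emergency suspension of filing deadlines ran from 2021-01-14 to 2021-08-01, the deadline is extended by 199 days to 2022-02-22.
Nothing else in the chronology tolls or restarts the period.

2022-02-22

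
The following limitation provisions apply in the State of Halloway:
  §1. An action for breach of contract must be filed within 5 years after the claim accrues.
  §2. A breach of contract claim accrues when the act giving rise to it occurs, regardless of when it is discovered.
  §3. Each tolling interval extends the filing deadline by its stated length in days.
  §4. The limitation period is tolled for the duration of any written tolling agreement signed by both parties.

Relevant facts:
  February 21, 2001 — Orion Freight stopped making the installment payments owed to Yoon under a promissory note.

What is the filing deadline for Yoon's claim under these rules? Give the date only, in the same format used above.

February 21, 2006

The limitation period began to run on February 21, 2001.
The untolled deadline — 5 years after February 21, 2001 — is February 21, 2006.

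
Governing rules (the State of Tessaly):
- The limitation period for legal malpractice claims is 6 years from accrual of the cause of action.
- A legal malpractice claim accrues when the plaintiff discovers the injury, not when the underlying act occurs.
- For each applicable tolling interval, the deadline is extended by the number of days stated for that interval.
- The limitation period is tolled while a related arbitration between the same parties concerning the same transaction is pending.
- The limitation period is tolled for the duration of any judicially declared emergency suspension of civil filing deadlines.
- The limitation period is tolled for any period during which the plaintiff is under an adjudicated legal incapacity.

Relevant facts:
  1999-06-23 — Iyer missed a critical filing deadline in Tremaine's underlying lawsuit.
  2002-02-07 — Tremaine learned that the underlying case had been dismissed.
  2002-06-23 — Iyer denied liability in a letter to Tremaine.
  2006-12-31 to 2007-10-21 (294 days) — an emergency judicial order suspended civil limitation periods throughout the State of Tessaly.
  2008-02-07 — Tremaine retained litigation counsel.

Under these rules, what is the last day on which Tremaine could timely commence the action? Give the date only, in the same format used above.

2008-11-27

The claim did not accrue until Tremaine discovered the injury on 2002-02-07; the 1999-06-23 act date does not start the clock under the stated rule.
Adding the 6 years base period to 2002-02-07 gives a deadline of 2008-02-07, before any tolling.
The emergency suspension of filing deadlines from 2006-12-31 to 2007-10-21 tolled the period for 294 days, extending the deadline to 2008-11-27.
None of the other events listed affects the running of the period under the stated rules.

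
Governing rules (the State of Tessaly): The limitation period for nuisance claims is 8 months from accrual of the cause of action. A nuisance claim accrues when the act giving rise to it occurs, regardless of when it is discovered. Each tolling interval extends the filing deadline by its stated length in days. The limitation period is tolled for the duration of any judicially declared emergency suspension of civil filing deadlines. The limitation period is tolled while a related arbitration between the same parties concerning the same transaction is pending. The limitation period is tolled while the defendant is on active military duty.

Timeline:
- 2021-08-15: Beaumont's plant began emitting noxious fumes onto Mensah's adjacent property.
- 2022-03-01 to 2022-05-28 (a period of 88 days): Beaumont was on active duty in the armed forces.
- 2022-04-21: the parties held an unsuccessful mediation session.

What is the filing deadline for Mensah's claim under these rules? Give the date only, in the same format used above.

2022-07-12

The cause of action accrued on 2021-08-15, the date of the act.
8 months from 2021-08-15 is 2022-04-15.
The defendant's active military service from 2022-03-01 to 2022-05-28 tolled the period for 88 days, extending the deadline to 2022-07-12.
Nothing else in the chronology tolls or restarts the period.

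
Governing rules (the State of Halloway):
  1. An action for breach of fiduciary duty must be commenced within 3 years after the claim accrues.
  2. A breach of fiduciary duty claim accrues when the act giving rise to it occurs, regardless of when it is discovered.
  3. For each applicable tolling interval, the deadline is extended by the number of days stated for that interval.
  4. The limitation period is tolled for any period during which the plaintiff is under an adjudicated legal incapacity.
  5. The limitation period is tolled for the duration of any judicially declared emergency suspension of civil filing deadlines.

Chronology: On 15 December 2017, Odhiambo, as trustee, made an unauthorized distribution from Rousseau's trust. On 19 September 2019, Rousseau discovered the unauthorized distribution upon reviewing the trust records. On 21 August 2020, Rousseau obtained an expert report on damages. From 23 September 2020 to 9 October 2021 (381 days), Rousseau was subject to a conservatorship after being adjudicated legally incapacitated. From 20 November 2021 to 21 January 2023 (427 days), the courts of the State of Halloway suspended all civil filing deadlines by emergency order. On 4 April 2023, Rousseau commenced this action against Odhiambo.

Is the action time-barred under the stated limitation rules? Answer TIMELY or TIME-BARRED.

TIME-BARRED

Accrual is governed by the date of the act, so the period began to run on 15 December 2017; the later discovery on 19 September 2019 is irrelevant under the stated rule.
The untolled deadline — 3 years after 15 December 2017 — is 15 December 2020.
Because the plaintiff's legal incapacity ran from 23 September 2020 to 9 October 2021, the deadline is extended by 381 days to 31 December 2021.
The period was tolled for 427 days by the emergency suspension of filing deadlines (20 November 2021 to 21 January 2023), pushing the deadline to 3 March 2023.
The other events in the timeline have no effect on the limitation period under the stated rules.
The 4 April 2023 filing falls after the 3 March 2023 deadline; the claim is time-barred.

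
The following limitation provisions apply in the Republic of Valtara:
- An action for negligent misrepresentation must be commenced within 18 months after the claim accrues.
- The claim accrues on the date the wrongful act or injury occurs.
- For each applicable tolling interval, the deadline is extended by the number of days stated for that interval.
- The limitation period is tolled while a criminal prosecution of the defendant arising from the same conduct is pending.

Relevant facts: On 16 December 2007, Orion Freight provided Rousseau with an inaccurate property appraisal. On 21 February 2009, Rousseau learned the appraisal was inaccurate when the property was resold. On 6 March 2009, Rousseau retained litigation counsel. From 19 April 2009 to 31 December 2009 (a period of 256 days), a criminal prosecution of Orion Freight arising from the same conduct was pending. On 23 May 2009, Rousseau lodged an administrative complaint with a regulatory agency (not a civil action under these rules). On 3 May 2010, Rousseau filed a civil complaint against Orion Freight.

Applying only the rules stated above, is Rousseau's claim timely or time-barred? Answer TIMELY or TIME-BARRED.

TIME-BARRED

The claim accrued on 16 December 2007, when the wrongful act occurred; under the stated occurrence rule the 21 February 2009 discovery does not delay accrual.
The untolled deadline — 18 months after 16 December 2007 — is 16 June 2009.
The period was tolled for 256 days by the pending criminal prosecution (19 April 2009 to 31 December 2009), pushing the deadline to 27 February 2010.
Nothing else in the chronology tolls or restarts the period.
The 3 May 2010 filing falls after the 27 February 2010 deadline; the claim is time-barred.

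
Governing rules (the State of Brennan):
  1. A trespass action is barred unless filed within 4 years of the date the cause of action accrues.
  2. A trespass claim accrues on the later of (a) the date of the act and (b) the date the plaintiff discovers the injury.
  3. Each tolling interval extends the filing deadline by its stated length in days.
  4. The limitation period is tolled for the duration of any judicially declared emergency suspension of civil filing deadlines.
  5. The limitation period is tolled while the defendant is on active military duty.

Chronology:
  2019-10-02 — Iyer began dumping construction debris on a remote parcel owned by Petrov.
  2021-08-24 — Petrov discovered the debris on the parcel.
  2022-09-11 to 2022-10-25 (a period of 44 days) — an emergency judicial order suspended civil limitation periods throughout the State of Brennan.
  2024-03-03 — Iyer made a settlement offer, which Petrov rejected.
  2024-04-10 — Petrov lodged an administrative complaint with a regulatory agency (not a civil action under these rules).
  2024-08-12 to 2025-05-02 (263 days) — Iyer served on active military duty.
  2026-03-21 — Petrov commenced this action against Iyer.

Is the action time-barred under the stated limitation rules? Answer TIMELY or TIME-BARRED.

The claim accrued on 2021-08-24 — the later of the 2019-10-02 act and the 2021-08-24 discovery.
Adding the 4 years base period to 2021-08-24 gives a deadline of 2025-08-24, before any tolling.
The emergency suspension of filing deadlines from 2022-09-11 to 2022-10-25 tolled the period for 44 days, extending the deadline to 2025-10-07.
The defendant's active military service from 2024-08-12 to 2025-05-02 tolled the period for 263 days, extending the deadline to 2026-06-27.
Nothing else in the chronology tolls or restarts the period.
The 2026-03-21 filing precedes the 2026-06-27 deadline; the claim is timely.

TIMELY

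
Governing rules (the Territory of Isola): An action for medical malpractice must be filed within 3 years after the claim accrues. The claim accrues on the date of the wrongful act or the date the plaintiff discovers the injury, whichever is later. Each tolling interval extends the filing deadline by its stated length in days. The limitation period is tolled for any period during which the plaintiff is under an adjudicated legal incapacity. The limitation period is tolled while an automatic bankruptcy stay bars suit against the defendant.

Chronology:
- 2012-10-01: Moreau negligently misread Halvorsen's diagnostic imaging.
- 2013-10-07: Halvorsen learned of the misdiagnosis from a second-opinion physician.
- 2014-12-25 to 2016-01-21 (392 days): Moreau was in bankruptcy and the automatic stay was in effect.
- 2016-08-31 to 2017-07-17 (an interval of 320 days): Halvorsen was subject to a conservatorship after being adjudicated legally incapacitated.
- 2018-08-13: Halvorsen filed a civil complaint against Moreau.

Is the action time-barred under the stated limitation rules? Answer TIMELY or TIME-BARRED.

TIMELY

Taking the later of the act (2012-10-01) and discovery (2013-10-07), the claim accrued on 2013-10-07.
3 years from 2013-10-07 is 2016-10-07.
Because the automatic bankruptcy stay ran from 2014-12-25 to 2016-01-21, the deadline is extended by 392 days to 2017-11-03.
The plaintiff's legal incapacity from 2016-08-31 to 2017-07-17 tolled the period for 320 days, extending the deadline to 2018-09-19.
Filing on 2018-08-13 beat the 2018-09-19 deadline — the action is timely.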